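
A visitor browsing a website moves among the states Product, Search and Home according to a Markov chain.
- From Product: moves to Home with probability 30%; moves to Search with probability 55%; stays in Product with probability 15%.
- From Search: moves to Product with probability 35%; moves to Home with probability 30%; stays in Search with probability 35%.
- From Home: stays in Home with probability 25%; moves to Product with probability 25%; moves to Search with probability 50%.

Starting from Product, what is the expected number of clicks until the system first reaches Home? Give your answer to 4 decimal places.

3.3333

Let t(s) be the expected number of clicks to first reach Home from state s, with t(Home) = 0. Conditioning on the first click:
t(Product) = 1 + 0.15·t(Product) + 0.55·t(Search)
t(Search) = 1 + 0.35·t(Product) + 0.35·t(Search)
Solving: t(Product) = 3.3333, t(Search) = 3.3333.
Expected clicks from Product to Home: 3.3333.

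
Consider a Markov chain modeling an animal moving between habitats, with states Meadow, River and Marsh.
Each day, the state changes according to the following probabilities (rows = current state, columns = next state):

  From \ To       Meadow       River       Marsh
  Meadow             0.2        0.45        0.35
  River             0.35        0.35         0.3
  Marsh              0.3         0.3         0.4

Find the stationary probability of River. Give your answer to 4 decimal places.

Let the stationary distribution be π with π = πP and π_1 + π_2 + π_3 = 1.
π_1 = 0.2·π_1 + 0.35·π_2 + 0.3·π_3
π_2 = 0.45·π_1 + 0.35·π_2 + 0.3·π_3
Solving with the normalization constraint gives π = (0.2892, 0.3614, 0.3494).
So the stationary probability of River is 0.3614.

0.3614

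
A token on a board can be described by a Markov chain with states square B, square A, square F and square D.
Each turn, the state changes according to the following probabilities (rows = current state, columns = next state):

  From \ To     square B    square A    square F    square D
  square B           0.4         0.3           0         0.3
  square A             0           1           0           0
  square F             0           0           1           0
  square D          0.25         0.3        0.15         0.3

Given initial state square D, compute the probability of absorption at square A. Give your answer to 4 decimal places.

Let h(s) be the probability of absorption at square A starting from transient state s. Then h(square A) = 1 and h(square F) = 0. By first-step analysis:
h(square B) = 0.4·h(square B) + 0.3·1 + 0.3·h(square D)
h(square D) = 0.25·h(square B) + 0.3·1 + 0.15·0 + 0.3·h(square D)
Solving: h(square B) = 0.8696, h(square D) = 0.7391.
Starting from square D, the probability is 0.7391.

0.7391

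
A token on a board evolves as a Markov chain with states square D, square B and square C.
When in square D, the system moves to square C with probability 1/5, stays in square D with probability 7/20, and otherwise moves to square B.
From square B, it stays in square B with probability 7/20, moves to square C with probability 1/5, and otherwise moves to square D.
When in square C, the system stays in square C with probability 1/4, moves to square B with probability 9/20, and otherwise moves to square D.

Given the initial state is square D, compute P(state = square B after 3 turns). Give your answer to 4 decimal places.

Propagate the distribution vector 3 turns from square D.
After 0 turns: (1.0000, 0.0000, 0.0000)
After 1 turn: (0.3500, 0.4500, 0.2000)
After 2 turns: (0.3850, 0.4050, 0.2100)
After 3 turns: (0.3800, 0.4095, 0.2105)
P(in square B after 3 turns) = 0.4095

0.4095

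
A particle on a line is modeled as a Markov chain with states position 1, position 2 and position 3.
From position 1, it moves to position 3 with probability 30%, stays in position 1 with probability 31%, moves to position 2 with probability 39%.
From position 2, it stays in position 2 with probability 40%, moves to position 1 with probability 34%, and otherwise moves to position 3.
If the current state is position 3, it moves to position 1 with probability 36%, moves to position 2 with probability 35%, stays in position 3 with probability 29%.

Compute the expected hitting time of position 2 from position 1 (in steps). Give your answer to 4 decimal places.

Let t(s) be the expected number of steps to first reach position 2 from state s, with t(position 2) = 0. Conditioning on the first step:
t(position 1) = 1 + 0.31·t(position 1) + 0.3·t(position 3)
t(position 3) = 1 + 0.36·t(position 1) + 0.29·t(position 3)
Solving: t(position 1) = 2.6447, t(position 3) = 2.7494.
Expected steps from position 1 to position 2: 2.6447.

2.6447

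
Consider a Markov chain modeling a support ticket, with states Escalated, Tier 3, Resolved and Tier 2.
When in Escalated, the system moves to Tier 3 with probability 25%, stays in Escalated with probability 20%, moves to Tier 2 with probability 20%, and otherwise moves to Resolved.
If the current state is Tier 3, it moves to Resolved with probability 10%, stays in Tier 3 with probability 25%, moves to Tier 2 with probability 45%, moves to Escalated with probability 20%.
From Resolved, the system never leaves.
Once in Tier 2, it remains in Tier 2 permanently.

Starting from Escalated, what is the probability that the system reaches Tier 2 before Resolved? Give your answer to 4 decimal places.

0.4773

Let h(s) be the probability of absorption at Tier 2 starting from transient state s. Then h(Tier 2) = 1 and h(Resolved) = 0. By first-step analysis:
h(Escalated) = 0.2·h(Escalated) + 0.25·h(Tier 3) + 0.35·0 + 0.2·1
h(Tier 3) = 0.2·h(Escalated) + 0.25·h(Tier 3) + 0.1·0 + 0.45·1
Solving: h(Escalated) = 0.4773, h(Tier 3) = 0.7273.
Starting from Escalated, the probability is 0.4773.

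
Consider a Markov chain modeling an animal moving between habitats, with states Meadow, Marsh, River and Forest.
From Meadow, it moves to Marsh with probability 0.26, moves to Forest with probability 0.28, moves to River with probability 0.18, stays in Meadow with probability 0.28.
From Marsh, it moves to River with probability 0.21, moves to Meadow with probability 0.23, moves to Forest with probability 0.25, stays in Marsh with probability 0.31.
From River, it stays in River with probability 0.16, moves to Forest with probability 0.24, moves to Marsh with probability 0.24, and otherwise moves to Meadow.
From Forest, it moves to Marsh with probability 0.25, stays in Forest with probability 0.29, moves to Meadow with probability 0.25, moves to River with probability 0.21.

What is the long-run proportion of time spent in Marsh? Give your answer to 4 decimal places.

Let the stationary distribution be π with π = πP and π_1 + π_2 + π_3 + π_4 = 1.
π_1 = 0.28·π_1 + 0.23·π_2 + 0.36·π_3 + 0.25·π_4
π_2 = 0.26·π_1 + 0.31·π_2 + 0.24·π_3 + 0.25·π_4
π_3 = 0.18·π_1 + 0.21·π_2 + 0.16·π_3 + 0.21·π_4
Solving with the normalization constraint gives π = (0.2740, 0.2668, 0.1922, 0.2670).
So the stationary probability of Marsh is 0.2668.

0.2668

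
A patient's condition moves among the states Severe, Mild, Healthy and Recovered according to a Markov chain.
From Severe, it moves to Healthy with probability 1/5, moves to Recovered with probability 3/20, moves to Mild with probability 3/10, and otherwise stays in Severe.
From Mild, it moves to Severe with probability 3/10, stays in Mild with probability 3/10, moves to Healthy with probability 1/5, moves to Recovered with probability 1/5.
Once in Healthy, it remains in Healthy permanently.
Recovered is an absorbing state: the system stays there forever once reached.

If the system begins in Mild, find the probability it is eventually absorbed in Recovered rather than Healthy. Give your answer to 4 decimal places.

Let h(s) be the probability of absorption at Recovered starting from transient state s. Then h(Recovered) = 1 and h(Healthy) = 0. By first-step analysis:
h(Severe) = 0.35·h(Severe) + 0.3·h(Mild) + 0.2·0 + 0.15·1
h(Mild) = 0.3·h(Severe) + 0.3·h(Mild) + 0.2·0 + 0.2·1
Solving: h(Severe) = 0.4521, h(Mild) = 0.4795.
Starting from Mild, the probability is 0.4795.

0.4795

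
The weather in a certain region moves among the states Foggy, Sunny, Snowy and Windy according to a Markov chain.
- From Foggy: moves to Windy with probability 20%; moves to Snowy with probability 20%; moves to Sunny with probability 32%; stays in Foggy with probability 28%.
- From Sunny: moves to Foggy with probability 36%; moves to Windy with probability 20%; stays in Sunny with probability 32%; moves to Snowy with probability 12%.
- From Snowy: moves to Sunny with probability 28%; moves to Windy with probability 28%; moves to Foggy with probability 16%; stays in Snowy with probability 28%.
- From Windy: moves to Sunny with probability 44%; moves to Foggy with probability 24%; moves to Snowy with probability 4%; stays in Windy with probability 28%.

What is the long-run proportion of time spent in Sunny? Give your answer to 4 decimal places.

0.3417

Let the stationary distribution be π with π = πP and π_1 + π_2 + π_3 + π_4 = 1.
π_1 = 0.28·π_1 + 0.36·π_2 + 0.16·π_3 + 0.24·π_4
π_2 = 0.32·π_1 + 0.32·π_2 + 0.28·π_3 + 0.44·π_4
π_3 = 0.2·π_1 + 0.12·π_2 + 0.28·π_3 + 0.04·π_4
Solving with the normalization constraint gives π = (0.2804, 0.3417, 0.1476, 0.2302).
So the stationary probability of Sunny is 0.3417.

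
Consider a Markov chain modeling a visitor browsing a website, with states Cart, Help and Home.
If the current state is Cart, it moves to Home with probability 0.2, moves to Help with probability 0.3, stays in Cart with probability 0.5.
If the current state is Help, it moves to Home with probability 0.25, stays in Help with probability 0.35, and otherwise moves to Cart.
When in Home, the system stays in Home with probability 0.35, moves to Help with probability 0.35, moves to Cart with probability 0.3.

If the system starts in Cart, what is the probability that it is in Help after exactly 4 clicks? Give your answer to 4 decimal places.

Propagate the distribution vector 4 clicks from Cart.
After 0 clicks: (1.0000, 0.0000, 0.0000)
After 1 click: (0.5000, 0.3000, 0.2000)
After 2 clicks: (0.4300, 0.3250, 0.2450)
After 3 clicks: (0.4185, 0.3285, 0.2530)
After 4 clicks: (0.4166, 0.3291, 0.2544)
P(in Help after 4 clicks) = 0.3291

0.3291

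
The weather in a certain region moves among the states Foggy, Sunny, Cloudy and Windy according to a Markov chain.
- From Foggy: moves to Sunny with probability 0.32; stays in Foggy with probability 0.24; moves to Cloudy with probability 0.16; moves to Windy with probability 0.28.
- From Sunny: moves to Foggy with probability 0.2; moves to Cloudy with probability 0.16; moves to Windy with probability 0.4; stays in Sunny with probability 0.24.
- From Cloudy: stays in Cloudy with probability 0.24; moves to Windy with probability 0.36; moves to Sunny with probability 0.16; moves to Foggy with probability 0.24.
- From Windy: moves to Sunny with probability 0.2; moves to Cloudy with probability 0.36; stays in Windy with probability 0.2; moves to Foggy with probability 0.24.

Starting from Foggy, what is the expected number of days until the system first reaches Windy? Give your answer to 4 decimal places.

Let t(s) be the expected number of days to first reach Windy from state s, with t(Windy) = 0. Conditioning on the first day:
t(Foggy) = 1 + 0.24·t(Foggy) + 0.32·t(Sunny) + 0.16·t(Cloudy)
t(Sunny) = 1 + 0.2·t(Foggy) + 0.24·t(Sunny) + 0.16·t(Cloudy)
t(Cloudy) = 1 + 0.24·t(Foggy) + 0.16·t(Sunny) + 0.24·t(Cloudy)
Solving: t(Foggy) = 3.0639, t(Sunny) = 2.7235, t(Cloudy) = 2.8567.
Expected days from Foggy to Windy: 3.0639.

3.0639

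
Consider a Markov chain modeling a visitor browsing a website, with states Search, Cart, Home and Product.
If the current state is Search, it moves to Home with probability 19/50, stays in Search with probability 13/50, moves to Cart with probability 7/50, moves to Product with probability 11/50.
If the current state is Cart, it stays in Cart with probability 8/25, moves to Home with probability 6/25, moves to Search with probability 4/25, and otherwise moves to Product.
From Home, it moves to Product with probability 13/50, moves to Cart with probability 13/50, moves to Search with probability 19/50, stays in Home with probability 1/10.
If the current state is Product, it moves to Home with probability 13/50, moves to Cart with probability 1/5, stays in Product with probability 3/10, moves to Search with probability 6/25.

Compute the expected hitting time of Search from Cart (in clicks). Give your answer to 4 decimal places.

4.3496

Let t(s) be the expected number of clicks to first reach Search from state s, with t(Search) = 0. Conditioning on the first click:
t(Cart) = 1 + 0.32·t(Cart) + 0.24·t(Home) + 0.28·t(Product)
t(Home) = 1 + 0.26·t(Cart) + 0.1·t(Home) + 0.26·t(Product)
t(Product) = 1 + 0.2·t(Cart) + 0.26·t(Home) + 0.3·t(Product)
Solving: t(Cart) = 4.3496, t(Home) = 3.5167, t(Product) = 3.9775.
Expected clicks from Cart to Search: 4.3496.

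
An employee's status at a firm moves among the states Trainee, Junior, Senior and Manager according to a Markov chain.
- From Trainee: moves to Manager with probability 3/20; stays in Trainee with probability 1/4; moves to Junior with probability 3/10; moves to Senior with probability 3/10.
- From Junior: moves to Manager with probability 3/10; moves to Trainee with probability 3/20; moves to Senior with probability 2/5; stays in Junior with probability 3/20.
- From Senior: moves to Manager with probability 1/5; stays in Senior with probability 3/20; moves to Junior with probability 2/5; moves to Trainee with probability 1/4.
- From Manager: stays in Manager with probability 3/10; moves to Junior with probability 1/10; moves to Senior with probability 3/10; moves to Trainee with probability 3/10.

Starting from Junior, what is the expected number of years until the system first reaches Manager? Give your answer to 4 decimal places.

Let t(s) be the expected number of years to first reach Manager from state s, with t(Manager) = 0. Conditioning on the first year:
t(Trainee) = 1 + 0.25·t(Trainee) + 0.3·t(Junior) + 0.3·t(Senior)
t(Junior) = 1 + 0.15·t(Trainee) + 0.15·t(Junior) + 0.4·t(Senior)
t(Senior) = 1 + 0.25·t(Trainee) + 0.4·t(Junior) + 0.15·t(Senior)
Solving: t(Trainee) = 4.8276, t(Junior) = 4.1747, t(Senior) = 4.5609.
Expected years from Junior to Manager: 4.1747.

4.1747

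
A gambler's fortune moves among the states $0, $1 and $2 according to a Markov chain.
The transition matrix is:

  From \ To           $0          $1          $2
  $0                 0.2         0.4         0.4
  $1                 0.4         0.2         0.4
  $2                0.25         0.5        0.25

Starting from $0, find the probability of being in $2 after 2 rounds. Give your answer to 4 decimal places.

Sum over the intermediate state after 1 round:
P = P($0→$0)·P($0→$2) + P($0→$1)·P($1→$2) + P($0→$2)·P($2→$2)
  = 0.2×0.4 + 0.4×0.4 + 0.4×0.25
  = 0.0800 + 0.1600 + 0.1000 = 0.3400

0.3400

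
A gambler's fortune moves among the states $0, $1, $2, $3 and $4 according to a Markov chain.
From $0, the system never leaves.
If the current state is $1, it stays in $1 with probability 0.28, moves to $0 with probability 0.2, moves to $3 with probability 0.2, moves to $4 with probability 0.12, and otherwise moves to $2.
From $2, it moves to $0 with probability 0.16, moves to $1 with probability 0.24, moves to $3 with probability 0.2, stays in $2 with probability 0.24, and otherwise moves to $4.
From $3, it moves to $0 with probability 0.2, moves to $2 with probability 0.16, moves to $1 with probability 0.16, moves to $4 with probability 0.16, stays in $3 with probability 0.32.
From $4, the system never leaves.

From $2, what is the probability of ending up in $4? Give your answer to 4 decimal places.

0.4581

Let h(s) be the probability of absorption at $4 starting from transient state s. Then h($4) = 1 and h($0) = 0. By first-step analysis:
h($1) = 0.2·0 + 0.28·h($1) + 0.2·h($2) + 0.2·h($3) + 0.12·1
h($2) = 0.16·0 + 0.24·h($1) + 0.24·h($2) + 0.2·h($3) + 0.16·1
h($3) = 0.2·0 + 0.16·h($1) + 0.16·h($2) + 0.32·h($3) + 0.16·1
Solving: h($1) = 0.4164, h($2) = 0.4581, h($3) = 0.4411.
Starting from $2, the probability is 0.4581.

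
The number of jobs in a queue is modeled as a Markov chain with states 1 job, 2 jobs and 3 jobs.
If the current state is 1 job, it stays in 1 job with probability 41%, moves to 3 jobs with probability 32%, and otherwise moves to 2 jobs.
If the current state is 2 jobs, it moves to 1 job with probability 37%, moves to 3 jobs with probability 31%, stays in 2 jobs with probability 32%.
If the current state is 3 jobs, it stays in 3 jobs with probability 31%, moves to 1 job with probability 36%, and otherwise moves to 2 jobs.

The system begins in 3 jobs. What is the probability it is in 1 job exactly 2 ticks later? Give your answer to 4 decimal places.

0.3813

Sum over the intermediate state after 1 tick:
P = P(3 jobs→1 job)·P(1 job→1 job) + P(3 jobs→2 jobs)·P(2 jobs→1 job) + P(3 jobs→3 jobs)·P(3 jobs→1 job)
  = 0.36×0.41 + 0.33×0.37 + 0.31×0.36
  = 0.1476 + 0.1221 + 0.1116 = 0.3813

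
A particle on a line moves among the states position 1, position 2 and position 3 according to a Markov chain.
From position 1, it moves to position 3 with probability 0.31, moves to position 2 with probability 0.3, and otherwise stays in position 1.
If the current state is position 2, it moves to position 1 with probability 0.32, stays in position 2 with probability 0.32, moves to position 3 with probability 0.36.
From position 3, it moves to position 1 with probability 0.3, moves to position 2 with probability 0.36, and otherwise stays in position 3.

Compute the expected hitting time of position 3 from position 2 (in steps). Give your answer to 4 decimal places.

Let t(s) be the expected number of steps to first reach position 3 from state s, with t(position 3) = 0. Conditioning on the first step:
t(position 1) = 1 + 0.39·t(position 1) + 0.3·t(position 2)
t(position 2) = 1 + 0.32·t(position 1) + 0.32·t(position 2)
Solving: t(position 1) = 3.0740, t(position 2) = 2.9172.
Expected steps from position 2 to position 3: 2.9172.

2.9172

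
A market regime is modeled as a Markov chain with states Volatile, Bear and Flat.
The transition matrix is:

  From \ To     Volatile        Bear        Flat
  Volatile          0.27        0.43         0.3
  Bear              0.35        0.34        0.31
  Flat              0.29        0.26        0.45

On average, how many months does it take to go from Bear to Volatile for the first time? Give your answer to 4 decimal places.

Let t(s) be the expected number of months to first reach Volatile from state s, with t(Volatile) = 0. Conditioning on the first month:
t(Bear) = 1 + 0.34·t(Bear) + 0.31·t(Flat)
t(Flat) = 1 + 0.26·t(Bear) + 0.45·t(Flat)
Solving: t(Bear) = 3.0453, t(Flat) = 3.2578.
Expected months from Bear to Volatile: 3.0453.

3.0453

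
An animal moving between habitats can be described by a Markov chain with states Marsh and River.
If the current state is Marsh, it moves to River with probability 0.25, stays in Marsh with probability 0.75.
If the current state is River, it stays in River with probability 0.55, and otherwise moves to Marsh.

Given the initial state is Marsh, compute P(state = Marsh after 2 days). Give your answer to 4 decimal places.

Sum over the intermediate state after 1 day:
P = P(Marsh→Marsh)·P(Marsh→Marsh) + P(Marsh→River)·P(River→Marsh)
  = 0.75×0.75 + 0.25×0.45
  = 0.5625 + 0.1125 = 0.6750

0.6750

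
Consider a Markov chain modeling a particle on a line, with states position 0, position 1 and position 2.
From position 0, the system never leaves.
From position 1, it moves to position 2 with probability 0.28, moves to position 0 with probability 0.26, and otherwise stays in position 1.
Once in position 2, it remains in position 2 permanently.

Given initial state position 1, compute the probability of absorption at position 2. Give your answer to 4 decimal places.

0.5185

Let h(s) be the probability of absorption at position 2 starting from transient state s. Then h(position 2) = 1 and h(position 0) = 0. By first-step analysis:
h(position 1) = 0.26·0 + 0.46·h(position 1) + 0.28·1
Solving: h(position 1) = 0.5185.
Starting from position 1, the probability is 0.5185.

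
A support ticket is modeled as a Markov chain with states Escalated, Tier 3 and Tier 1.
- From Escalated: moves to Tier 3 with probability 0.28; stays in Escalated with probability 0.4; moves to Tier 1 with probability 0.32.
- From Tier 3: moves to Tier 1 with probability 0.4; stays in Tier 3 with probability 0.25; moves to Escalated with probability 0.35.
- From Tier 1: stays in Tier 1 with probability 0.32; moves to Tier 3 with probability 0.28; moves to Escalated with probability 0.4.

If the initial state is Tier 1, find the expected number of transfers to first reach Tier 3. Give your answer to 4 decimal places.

Let t(s) be the expected number of transfers to first reach Tier 3 from state s, with t(Tier 3) = 0. Conditioning on the first transfer:
t(Escalated) = 1 + 0.4·t(Escalated) + 0.32·t(Tier 1)
t(Tier 1) = 1 + 0.4·t(Escalated) + 0.32·t(Tier 1)
Solving: t(Escalated) = 3.5714, t(Tier 1) = 3.5714.
Expected transfers from Tier 1 to Tier 3: 3.5714.

3.5714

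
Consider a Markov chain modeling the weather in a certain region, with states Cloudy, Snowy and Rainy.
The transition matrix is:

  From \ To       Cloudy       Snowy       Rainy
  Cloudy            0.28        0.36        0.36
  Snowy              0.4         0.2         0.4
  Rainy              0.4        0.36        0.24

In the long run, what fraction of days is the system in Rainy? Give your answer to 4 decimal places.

Let the stationary distribution be π with π = πP and π_1 + π_2 + π_3 = 1.
π_1 = 0.28·π_1 + 0.4·π_2 + 0.4·π_3
π_2 = 0.36·π_1 + 0.2·π_2 + 0.36·π_3
Solving with the normalization constraint gives π = (0.3571, 0.3103, 0.3325).
So the stationary probability of Rainy is 0.3325.

0.3325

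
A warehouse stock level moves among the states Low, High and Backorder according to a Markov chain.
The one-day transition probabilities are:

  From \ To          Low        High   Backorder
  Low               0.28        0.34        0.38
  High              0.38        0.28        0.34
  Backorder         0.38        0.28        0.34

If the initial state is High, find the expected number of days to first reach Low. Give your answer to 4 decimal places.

Let t(s) be the expected number of days to first reach Low from state s, with t(Low) = 0. Conditioning on the first day:
t(High) = 1 + 0.28·t(High) + 0.34·t(Backorder)
t(Backorder) = 1 + 0.28·t(High) + 0.34·t(Backorder)
Solving: t(High) = 2.6316, t(Backorder) = 2.6316.
Expected days from High to Low: 2.6316.

2.6316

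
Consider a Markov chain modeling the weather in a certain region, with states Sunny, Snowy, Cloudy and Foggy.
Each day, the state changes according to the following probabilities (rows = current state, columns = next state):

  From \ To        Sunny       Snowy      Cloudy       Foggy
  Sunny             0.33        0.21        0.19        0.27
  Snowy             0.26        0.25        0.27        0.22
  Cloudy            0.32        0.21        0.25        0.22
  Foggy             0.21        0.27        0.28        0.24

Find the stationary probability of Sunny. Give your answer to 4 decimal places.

0.2825

Let the stationary distribution be π with π = πP and π_1 + π_2 + π_3 + π_4 = 1.
π_1 = 0.33·π_1 + 0.26·π_2 + 0.32·π_3 + 0.21·π_4
π_2 = 0.21·π_1 + 0.25·π_2 + 0.21·π_3 + 0.27·π_4
π_3 = 0.19·π_1 + 0.27·π_2 + 0.25·π_3 + 0.28·π_4
Solving with the normalization constraint gives π = (0.2825, 0.2337, 0.2449, 0.2389).
So the stationary probability of Sunny is 0.2825.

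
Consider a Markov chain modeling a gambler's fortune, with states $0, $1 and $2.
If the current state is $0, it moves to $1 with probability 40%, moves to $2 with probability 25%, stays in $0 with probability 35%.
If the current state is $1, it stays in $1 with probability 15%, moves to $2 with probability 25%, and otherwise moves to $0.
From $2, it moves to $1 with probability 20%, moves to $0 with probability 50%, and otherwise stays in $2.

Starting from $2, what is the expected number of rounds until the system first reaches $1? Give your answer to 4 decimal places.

Let t(s) be the expected number of rounds to first reach $1 from state s, with t($1) = 0. Conditioning on the first round:
t($0) = 1 + 0.35·t($0) + 0.25·t($2)
t($2) = 1 + 0.5·t($0) + 0.3·t($2)
Solving: t($0) = 2.8788, t($2) = 3.4848.
Expected rounds from $2 to $1: 3.4848.

3.4848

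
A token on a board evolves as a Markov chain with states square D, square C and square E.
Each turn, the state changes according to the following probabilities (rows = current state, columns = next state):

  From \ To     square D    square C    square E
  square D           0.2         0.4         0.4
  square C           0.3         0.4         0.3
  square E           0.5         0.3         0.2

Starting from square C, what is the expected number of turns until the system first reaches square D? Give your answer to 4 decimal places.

2.8205

Let t(s) be the expected number of turns to first reach square D from state s, with t(square D) = 0. Conditioning on the first turn:
t(square C) = 1 + 0.4·t(square C) + 0.3·t(square E)
t(square E) = 1 + 0.3·t(square C) + 0.2·t(square E)
Solving: t(square C) = 2.8205, t(square E) = 2.3077.
Expected turns from square C to square D: 2.8205.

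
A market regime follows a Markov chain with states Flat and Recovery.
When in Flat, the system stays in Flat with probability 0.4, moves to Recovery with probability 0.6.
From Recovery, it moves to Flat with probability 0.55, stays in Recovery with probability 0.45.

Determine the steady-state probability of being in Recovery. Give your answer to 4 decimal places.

0.5217

Let the stationary distribution be π with π = πP and π_1 + π_2 = 1.
π_1 = 0.4·π_1 + 0.55·π_2
Solving with the normalization constraint gives π = (0.4783, 0.5217).
So the stationary probability of Recovery is 0.5217.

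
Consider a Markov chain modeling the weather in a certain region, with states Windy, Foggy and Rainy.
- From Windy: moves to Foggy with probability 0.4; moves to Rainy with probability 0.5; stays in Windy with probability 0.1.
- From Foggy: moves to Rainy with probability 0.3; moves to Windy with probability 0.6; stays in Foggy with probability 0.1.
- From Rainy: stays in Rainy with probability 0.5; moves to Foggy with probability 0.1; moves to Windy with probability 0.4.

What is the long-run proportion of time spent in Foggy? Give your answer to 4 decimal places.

0.2016

Let the stationary distribution be π with π = πP and π_1 + π_2 + π_3 = 1.
π_1 = 0.1·π_1 + 0.6·π_2 + 0.4·π_3
π_2 = 0.4·π_1 + 0.1·π_2 + 0.1·π_3
Solving with the normalization constraint gives π = (0.3387, 0.2016, 0.4597).
So the stationary probability of Foggy is 0.2016.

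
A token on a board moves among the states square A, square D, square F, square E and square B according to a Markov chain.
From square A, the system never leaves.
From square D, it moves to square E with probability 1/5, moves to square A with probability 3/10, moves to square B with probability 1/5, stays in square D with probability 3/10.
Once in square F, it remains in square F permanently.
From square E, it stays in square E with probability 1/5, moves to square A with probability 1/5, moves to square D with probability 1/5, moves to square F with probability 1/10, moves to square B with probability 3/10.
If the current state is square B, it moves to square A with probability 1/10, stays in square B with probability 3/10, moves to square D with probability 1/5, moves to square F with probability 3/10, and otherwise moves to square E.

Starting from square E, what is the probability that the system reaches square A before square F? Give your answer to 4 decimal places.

0.5932

Let h(s) be the probability of absorption at square A starting from transient state s. Then h(square A) = 1 and h(square F) = 0. By first-step analysis:
h(square D) = 0.3·1 + 0.3·h(square D) + 0.2·h(square E) + 0.2·h(square B)
h(square E) = 0.2·1 + 0.2·h(square D) + 0.1·0 + 0.2·h(square E) + 0.3·h(square B)
h(square B) = 0.1·1 + 0.2·h(square D) + 0.3·0 + 0.1·h(square E) + 0.3·h(square B)
Solving: h(square D) = 0.7220, h(square E) = 0.5932, h(square B) = 0.4339.
Starting from square E, the probability is 0.5932.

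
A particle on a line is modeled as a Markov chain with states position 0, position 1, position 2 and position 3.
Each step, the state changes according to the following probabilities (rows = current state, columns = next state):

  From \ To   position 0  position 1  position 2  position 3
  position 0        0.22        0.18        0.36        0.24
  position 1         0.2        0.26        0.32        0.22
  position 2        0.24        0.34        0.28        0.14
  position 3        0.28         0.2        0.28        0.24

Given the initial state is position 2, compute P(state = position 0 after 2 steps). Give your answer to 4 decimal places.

0.2272

Propagate the distribution vector 2 steps from position 2.
After 0 steps: (0.0000, 0.0000, 1.0000, 0.0000)
After 1 step: (0.2400, 0.3400, 0.2800, 0.1400)
After 2 steps: (0.2272, 0.2548, 0.3128, 0.2052)
P(in position 0 after 2 steps) = 0.2272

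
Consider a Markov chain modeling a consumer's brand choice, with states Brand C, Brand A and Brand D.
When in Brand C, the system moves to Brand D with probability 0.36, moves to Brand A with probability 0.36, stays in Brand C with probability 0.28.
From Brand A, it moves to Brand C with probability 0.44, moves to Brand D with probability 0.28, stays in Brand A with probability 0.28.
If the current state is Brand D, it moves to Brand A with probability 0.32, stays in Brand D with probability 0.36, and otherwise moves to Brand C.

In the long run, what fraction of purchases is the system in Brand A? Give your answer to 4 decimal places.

Let the stationary distribution be π with π = πP and π_1 + π_2 + π_3 = 1.
π_1 = 0.28·π_1 + 0.44·π_2 + 0.32·π_3
π_2 = 0.36·π_1 + 0.28·π_2 + 0.32·π_3
Solving with the normalization constraint gives π = (0.3447, 0.3210, 0.3343).
So the stationary probability of Brand A is 0.3210.

0.3210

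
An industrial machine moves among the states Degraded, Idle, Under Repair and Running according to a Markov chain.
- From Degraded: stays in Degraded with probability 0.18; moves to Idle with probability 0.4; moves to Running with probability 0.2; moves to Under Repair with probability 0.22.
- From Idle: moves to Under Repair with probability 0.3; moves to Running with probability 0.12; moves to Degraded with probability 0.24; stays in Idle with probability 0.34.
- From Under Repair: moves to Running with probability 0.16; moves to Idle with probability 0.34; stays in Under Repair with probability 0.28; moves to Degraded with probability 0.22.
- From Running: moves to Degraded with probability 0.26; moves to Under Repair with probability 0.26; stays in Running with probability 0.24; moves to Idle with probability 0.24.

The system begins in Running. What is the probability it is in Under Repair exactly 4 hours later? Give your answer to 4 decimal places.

0.2698

Propagate the distribution vector 4 hours from Running.
After 0 hours: (0.0000, 0.0000, 0.0000, 1.0000)
After 1 hour: (0.2600, 0.2400, 0.2600, 0.2400)
After 2 hours: (0.2240, 0.3316, 0.2644, 0.1800)
After 3 hours: (0.2249, 0.3354, 0.2696, 0.1701)
After 4 hours: (0.2245, 0.3365, 0.2698, 0.1692)
P(in Under Repair after 4 hours) = 0.2698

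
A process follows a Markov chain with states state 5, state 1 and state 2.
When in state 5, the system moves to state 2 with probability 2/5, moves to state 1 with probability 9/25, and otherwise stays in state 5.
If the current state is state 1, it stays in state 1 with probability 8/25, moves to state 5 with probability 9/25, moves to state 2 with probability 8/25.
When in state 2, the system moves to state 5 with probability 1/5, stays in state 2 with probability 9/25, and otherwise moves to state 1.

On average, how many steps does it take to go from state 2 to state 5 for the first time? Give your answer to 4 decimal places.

Let t(s) be the expected number of steps to first reach state 5 from state s, with t(state 5) = 0. Conditioning on the first step:
t(state 1) = 1 + 0.32·t(state 1) + 0.32·t(state 2)
t(state 2) = 1 + 0.44·t(state 1) + 0.36·t(state 2)
Solving: t(state 1) = 3.2609, t(state 2) = 3.8043.
Expected steps from state 2 to state 5: 3.8043.

3.8043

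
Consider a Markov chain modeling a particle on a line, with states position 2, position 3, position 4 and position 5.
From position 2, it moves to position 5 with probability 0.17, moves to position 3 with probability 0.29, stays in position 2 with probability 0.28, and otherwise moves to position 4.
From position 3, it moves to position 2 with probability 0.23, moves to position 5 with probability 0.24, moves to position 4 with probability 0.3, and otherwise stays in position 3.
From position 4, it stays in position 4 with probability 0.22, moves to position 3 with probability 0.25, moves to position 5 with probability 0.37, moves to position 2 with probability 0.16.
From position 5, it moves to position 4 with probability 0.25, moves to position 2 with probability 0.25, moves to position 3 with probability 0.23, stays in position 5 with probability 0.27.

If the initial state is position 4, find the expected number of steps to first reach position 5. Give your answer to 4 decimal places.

Let t(s) be the expected number of steps to first reach position 5 from state s, with t(position 5) = 0. Conditioning on the first step:
t(position 2) = 1 + 0.28·t(position 2) + 0.29·t(position 3) + 0.26·t(position 4)
t(position 3) = 1 + 0.23·t(position 2) + 0.23·t(position 3) + 0.3·t(position 4)
t(position 4) = 1 + 0.16·t(position 2) + 0.25·t(position 3) + 0.22·t(position 4)
Solving: t(position 2) = 4.1581, t(position 3) = 3.8538, t(position 4) = 3.3702.
Expected steps from position 4 to position 5: 3.3702.

3.3702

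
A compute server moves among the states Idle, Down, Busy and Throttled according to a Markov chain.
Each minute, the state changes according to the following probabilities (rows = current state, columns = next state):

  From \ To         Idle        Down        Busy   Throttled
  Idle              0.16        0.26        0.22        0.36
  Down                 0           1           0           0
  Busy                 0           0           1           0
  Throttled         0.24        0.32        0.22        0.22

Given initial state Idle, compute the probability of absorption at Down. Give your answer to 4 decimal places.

Let h(s) be the probability of absorption at Down starting from transient state s. Then h(Down) = 1 and h(Busy) = 0. By first-step analysis:
h(Idle) = 0.16·h(Idle) + 0.26·1 + 0.22·0 + 0.36·h(Throttled)
h(Throttled) = 0.24·h(Idle) + 0.32·1 + 0.22·0 + 0.22·h(Throttled)
Solving: h(Idle) = 0.5591, h(Throttled) = 0.5823.
Starting from Idle, the probability is 0.5591.

0.5591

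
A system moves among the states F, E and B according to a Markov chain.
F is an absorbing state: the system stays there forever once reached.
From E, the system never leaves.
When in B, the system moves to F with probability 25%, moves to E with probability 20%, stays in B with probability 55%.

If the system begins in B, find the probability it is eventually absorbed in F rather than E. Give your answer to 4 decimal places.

Let h(s) be the probability of absorption at F starting from transient state s. Then h(F) = 1 and h(E) = 0. By first-step analysis:
h(B) = 0.25·1 + 0.2·0 + 0.55·h(B)
Solving: h(B) = 0.5556.
Starting from B, the probability is 0.5556.

0.5556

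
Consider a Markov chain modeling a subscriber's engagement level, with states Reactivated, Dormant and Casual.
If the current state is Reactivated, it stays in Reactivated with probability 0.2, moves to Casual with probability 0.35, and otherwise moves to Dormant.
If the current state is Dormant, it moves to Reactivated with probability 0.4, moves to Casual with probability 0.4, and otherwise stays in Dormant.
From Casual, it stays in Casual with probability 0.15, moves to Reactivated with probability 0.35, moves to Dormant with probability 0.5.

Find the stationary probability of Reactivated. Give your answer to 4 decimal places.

0.3205

Let the stationary distribution be π with π = πP and π_1 + π_2 + π_3 = 1.
π_1 = 0.2·π_1 + 0.4·π_2 + 0.35·π_3
π_2 = 0.45·π_1 + 0.2·π_2 + 0.5·π_3
Solving with the normalization constraint gives π = (0.3205, 0.3723, 0.3072).
So the stationary probability of Reactivated is 0.3205.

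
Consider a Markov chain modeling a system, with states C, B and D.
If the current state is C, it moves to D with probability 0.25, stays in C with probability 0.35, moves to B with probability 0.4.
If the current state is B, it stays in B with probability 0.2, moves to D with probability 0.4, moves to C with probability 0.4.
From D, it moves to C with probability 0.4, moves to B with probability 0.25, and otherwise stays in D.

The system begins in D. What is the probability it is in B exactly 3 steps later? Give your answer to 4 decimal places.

Propagate the distribution vector 3 steps from D.
After 0 steps: (0.0000, 0.0000, 1.0000)
After 1 step: (0.4000, 0.2500, 0.3500)
After 2 steps: (0.3800, 0.2975, 0.3225)
After 3 steps: (0.3810, 0.2921, 0.3269)
P(in B after 3 steps) = 0.2921

0.2921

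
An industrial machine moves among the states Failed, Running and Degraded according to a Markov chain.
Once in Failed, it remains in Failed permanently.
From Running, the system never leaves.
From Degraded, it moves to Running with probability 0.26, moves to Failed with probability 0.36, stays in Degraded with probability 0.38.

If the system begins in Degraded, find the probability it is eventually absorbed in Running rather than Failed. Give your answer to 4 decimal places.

0.4194

Let h(s) be the probability of absorption at Running starting from transient state s. Then h(Running) = 1 and h(Failed) = 0. By first-step analysis:
h(Degraded) = 0.36·0 + 0.26·1 + 0.38·h(Degraded)
Solving: h(Degraded) = 0.4194.
Starting from Degraded, the probability is 0.4194.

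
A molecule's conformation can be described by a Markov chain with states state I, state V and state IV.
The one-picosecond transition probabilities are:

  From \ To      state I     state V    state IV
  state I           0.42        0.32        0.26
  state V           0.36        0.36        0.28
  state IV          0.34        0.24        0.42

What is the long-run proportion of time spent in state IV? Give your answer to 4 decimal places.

0.3168

Let the stationary distribution be π with π = πP and π_1 + π_2 + π_3 = 1.
π_1 = 0.42·π_1 + 0.36·π_2 + 0.34·π_3
π_2 = 0.32·π_1 + 0.36·π_2 + 0.24·π_3
Solving with the normalization constraint gives π = (0.3762, 0.3069, 0.3168).
So the stationary probability of state IV is 0.3168.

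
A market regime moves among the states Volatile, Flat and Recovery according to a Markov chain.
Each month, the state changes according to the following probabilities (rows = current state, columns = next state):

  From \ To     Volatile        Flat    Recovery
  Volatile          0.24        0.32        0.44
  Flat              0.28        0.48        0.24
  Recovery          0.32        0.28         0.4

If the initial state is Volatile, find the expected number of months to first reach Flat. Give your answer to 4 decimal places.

3.2995

Let t(s) be the expected number of months to first reach Flat from state s, with t(Flat) = 0. Conditioning on the first month:
t(Volatile) = 1 + 0.24·t(Volatile) + 0.44·t(Recovery)
t(Recovery) = 1 + 0.32·t(Volatile) + 0.4·t(Recovery)
Solving: t(Volatile) = 3.2995, t(Recovery) = 3.4264.
Expected months from Volatile to Flat: 3.2995.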